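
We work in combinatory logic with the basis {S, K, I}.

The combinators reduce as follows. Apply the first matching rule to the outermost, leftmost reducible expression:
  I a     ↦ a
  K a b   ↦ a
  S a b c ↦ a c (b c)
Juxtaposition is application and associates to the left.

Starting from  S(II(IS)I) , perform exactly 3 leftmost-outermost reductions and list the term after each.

  start: S(II(IS)I)
  →1  S(I(IS)I)
  →2  S(ISI)
  →3  S(SI)

Answer: after 3 steps: S(SI)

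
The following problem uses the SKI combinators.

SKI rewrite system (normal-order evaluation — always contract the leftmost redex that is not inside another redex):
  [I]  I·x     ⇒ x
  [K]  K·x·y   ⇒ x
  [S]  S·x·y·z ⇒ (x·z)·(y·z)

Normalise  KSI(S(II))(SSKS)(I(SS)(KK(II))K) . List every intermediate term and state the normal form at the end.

Answer: normal form = S(S(SK(KK))S)(S(S(S(SK(KK))S)))  (in 46 steps)

Working:
  start: KSI(S(II))(SSKS)(I(SS)(KK(II))K)
  [1] S(S(II))(SSKS)(I(SS)(KK(II))K)
  [2] S(II)(I(SS)(KK(II))K)(SSKS(I(SS)(KK(II))K))
  [3] II(SSKS(I(SS)(KK(II))K))(I(SS)(KK(II))K(SSKS(I(SS)(KK(II))K)))
  [4] I(SSKS(I(SS)(KK(II))K))(I(SS)(KK(II))K(SSKS(I(SS)(KK(II))K)))
  [5] SSKS(I(SS)(KK(II))K)(I(SS)(KK(II))K(SSKS(I(SS)(KK(II))K)))
  [6] SS(KS)(I(SS)(KK(II))K)(I(SS)(KK(II))K(SSKS(I(SS)(KK(II))K)))
  [7] S(I(SS)(KK(II))K)(KS(I(SS)(KK(II))K))(I(SS)(KK(II))K(SSKS(I(SS)(KK(II))K)))
  [8] I(SS)(KK(II))K(I(SS)(KK(II))K(SSKS(I(SS)(KK(II))K)))(KS(I(SS)(KK(II))K)(I(SS)(KK(II))K(SSKS(I(SS)(KK(II))K))))
  [9] SS(KK(II))K(I(SS)(KK(II))K(SSKS(I(SS)(KK(II))K)))(KS(I(SS)(KK(II))K)(I(SS)(KK(II))K(SSKS(I(SS)(KK(II))K))))
  [10] SK(KK(II)K)(I(SS)(KK(II))K(SSKS(I(SS)(KK(II))K)))(KS(I(SS)(KK(II))K)(I(SS)(KK(II))K(SSKS(I(SS)(KK(II))K))))
  [11] K(I(SS)(KK(II))K(SSKS(I(SS)(KK(II))K)))(KK(II)K(I(SS)(KK(II))K(SSKS(I(SS)(KK(II))K))))(KS(I(SS)(KK(II))K)(I(SS)(KK(II))K(SSKS(I(SS)(KK(II))K))))
  [12] I(SS)(KK(II))K(SSKS(I(SS)(KK(II))K))(KS(I(SS)(KK(II))K)(I(SS)(KK(II))K(SSKS(I(SS)(KK(II))K))))
  [13] SS(KK(II))K(SSKS(I(SS)(KK(II))K))(KS(I(SS)(KK(II))K)(I(SS)(KK(II))K(SSKS(I(SS)(KK(II))K))))
  [14] SK(KK(II)K)(SSKS(I(SS)(KK(II))K))(KS(I(SS)(KK(II))K)(I(SS)(KK(II))K(SSKS(I(SS)(KK(II))K))))
  [15] K(SSKS(I(SS)(KK(II))K))(KK(II)K(SSKS(I(SS)(KK(II))K)))(KS(I(SS)(KK(II))K)(I(SS)(KK(II))K(SSKS(I(SS)(KK(II))K))))
  [16] SSKS(I(SS)(KK(II))K)(KS(I(SS)(KK(II))K)(I(SS)(KK(II))K(SSKS(I(SS)(KK(II))K))))
  [17] SS(KS)(I(SS)(KK(II))K)(KS(I(SS)(KK(II))K)(I(SS)(KK(II))K(SSKS(I(SS)(KK(II))K))))
  [18] S(I(SS)(KK(II))K)(KS(I(SS)(KK(II))K))(KS(I(SS)(KK(II))K)(I(SS)(KK(II))K(SSKS(I(SS)(KK(II))K))))
  [19] I(SS)(KK(II))K(KS(I(SS)(KK(II))K)(I(SS)(KK(II))K(SSKS(I(SS)(KK(II))K))))(KS(I(SS)(KK(II))K)(KS(I(SS)(KK(II))K)(I(SS)(KK(II))K(SSKS(I(SS)(KK(II))K)))))
  [20] SS(KK(II))K(KS(I(SS)(KK(II))K)(I(SS)(KK(II))K(SSKS(I(SS)(KK(II))K))))(KS(I(SS)(KK(II))K)(KS(I(SS)(KK(II))K)(I(SS)(KK(II))K(SSKS(I(SS)(KK(II))K)))))
  [21] SK(KK(II)K)(KS(I(SS)(KK(II))K)(I(SS)(KK(II))K(SSKS(I(SS)(KK(II))K))))(KS(I(SS)(KK(II))K)(KS(I(SS)(KK(II))K)(I(SS)(KK(II))K(SSKS(I(SS)(KK(II))K)))))
  [22] K(KS(I(SS)(KK(II))K)(I(SS)(KK(II))K(SSKS(I(SS)(KK(II))K))))(KK(II)K(KS(I(SS)(KK(II))K)(I(SS)(KK(II))K(SSKS(I(SS)(KK(II))K)))))(KS(I(SS)(KK(II))K)(KS(I(SS)(KK(II))K)(I(SS)(KK(II))K(SSKS(I(SS)(KK(II))K)))))
  [23] KS(I(SS)(KK(II))K)(I(SS)(KK(II))K(SSKS(I(SS)(KK(II))K)))(KS(I(SS)(KK(II))K)(KS(I(SS)(KK(II))K)(I(SS)(KK(II))K(SSKS(I(SS)(KK(II))K)))))
  [24] S(I(SS)(KK(II))K(SSKS(I(SS)(KK(II))K)))(KS(I(SS)(KK(II))K)(KS(I(SS)(KK(II))K)(I(SS)(KK(II))K(SSKS(I(SS)(KK(II))K)))))
  [25] S(SS(KK(II))K(SSKS(I(SS)(KK(II))K)))(KS(I(SS)(KK(II))K)(KS(I(SS)(KK(II))K)(I(SS)(KK(II))K(SSKS(I(SS)(KK(II))K)))))
  [26] S(SK(KK(II)K)(SSKS(I(SS)(KK(II))K)))(KS(I(SS)(KK(II))K)(KS(I(SS)(KK(II))K)(I(SS)(KK(II))K(SSKS(I(SS)(KK(II))K)))))
  [27] S(K(SSKS(I(SS)(KK(II))K))(KK(II)K(SSKS(I(SS)(KK(II))K))))(KS(I(SS)(KK(II))K)(KS(I(SS)(KK(II))K)(I(SS)(KK(II))K(SSKS(I(SS)(KK(II))K)))))
  [28] S(SSKS(I(SS)(KK(II))K))(KS(I(SS)(KK(II))K)(KS(I(SS)(KK(II))K)(I(SS)(KK(II))K(SSKS(I(SS)(KK(II))K)))))
  [29] S(SS(KS)(I(SS)(KK(II))K))(KS(I(SS)(KK(II))K)(KS(I(SS)(KK(II))K)(I(SS)(KK(II))K(SSKS(I(SS)(KK(II))K)))))
  [30] S(S(I(SS)(KK(II))K)(KS(I(SS)(KK(II))K)))(KS(I(SS)(KK(II))K)(KS(I(SS)(KK(II))K)(I(SS)(KK(II))K(SSKS(I(SS)(KK(II))K)))))
  [31] S(S(SS(KK(II))K)(KS(I(SS)(KK(II))K)))(KS(I(SS)(KK(II))K)(KS(I(SS)(KK(II))K)(I(SS)(KK(II))K(SSKS(I(SS)(KK(II))K)))))
  [32] S(S(SK(KK(II)K))(KS(I(SS)(KK(II))K)))(KS(I(SS)(KK(II))K)(KS(I(SS)(KK(II))K)(I(SS)(KK(II))K(SSKS(I(SS)(KK(II))K)))))
  [33] S(S(SK(KK))(KS(I(SS)(KK(II))K)))(KS(I(SS)(KK(II))K)(KS(I(SS)(KK(II))K)(I(SS)(KK(II))K(SSKS(I(SS)(KK(II))K)))))
  [34] S(S(SK(KK))S)(KS(I(SS)(KK(II))K)(KS(I(SS)(KK(II))K)(I(SS)(KK(II))K(SSKS(I(SS)(KK(II))K)))))
  [35] S(S(SK(KK))S)(S(KS(I(SS)(KK(II))K)(I(SS)(KK(II))K(SSKS(I(SS)(KK(II))K)))))
  [36] S(S(SK(KK))S)(S(S(I(SS)(KK(II))K(SSKS(I(SS)(KK(II))K)))))
  [37] S(S(SK(KK))S)(S(S(SS(KK(II))K(SSKS(I(SS)(KK(II))K)))))
  [38] S(S(SK(KK))S)(S(S(SK(KK(II)K)(SSKS(I(SS)(KK(II))K)))))
  [39] S(S(SK(KK))S)(S(S(K(SSKS(I(SS)(KK(II))K))(KK(II)K(SSKS(I(SS)(KK(II))K))))))
  [40] S(S(SK(KK))S)(S(S(SSKS(I(SS)(KK(II))K))))
  [41] S(S(SK(KK))S)(S(S(SS(KS)(I(SS)(KK(II))K))))
  [42] S(S(SK(KK))S)(S(S(S(I(SS)(KK(II))K)(KS(I(SS)(KK(II))K)))))
  [43] S(S(SK(KK))S)(S(S(S(SS(KK(II))K)(KS(I(SS)(KK(II))K)))))
  [44] S(S(SK(KK))S)(S(S(S(SK(KK(II)K))(KS(I(SS)(KK(II))K)))))
  [45] S(S(SK(KK))S)(S(S(S(SK(KK))(KS(I(SS)(KK(II))K)))))
  [46] S(S(SK(KK))S)(S(S(S(SK(KK))S)))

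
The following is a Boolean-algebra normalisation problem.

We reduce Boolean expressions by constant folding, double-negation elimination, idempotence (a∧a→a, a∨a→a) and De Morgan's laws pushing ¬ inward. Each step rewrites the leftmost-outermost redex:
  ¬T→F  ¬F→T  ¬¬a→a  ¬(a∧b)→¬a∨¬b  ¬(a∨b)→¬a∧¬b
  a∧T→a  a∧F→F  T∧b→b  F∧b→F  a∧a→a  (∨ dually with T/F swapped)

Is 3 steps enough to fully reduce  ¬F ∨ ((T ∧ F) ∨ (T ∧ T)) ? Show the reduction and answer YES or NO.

Answer: YES — reaches normal form T in 2 ≤ 3 steps

Derivation:
  start: ¬F ∨ ((T ∧ F) ∨ (T ∧ T))
  [1] T ∨ ((T ∧ F) ∨ (T ∧ T))
  [2] T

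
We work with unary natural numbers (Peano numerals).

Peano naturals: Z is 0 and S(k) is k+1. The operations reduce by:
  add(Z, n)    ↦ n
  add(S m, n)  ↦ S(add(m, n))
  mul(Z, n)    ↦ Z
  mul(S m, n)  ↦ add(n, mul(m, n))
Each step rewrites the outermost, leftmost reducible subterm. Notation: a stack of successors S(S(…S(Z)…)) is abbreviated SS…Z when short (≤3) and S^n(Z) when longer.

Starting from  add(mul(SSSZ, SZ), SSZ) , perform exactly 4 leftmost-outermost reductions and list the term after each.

Answer: after 4 steps: S(add(mul(SSZ, SZ), SSZ))

Working:
  start: add(mul(SSSZ, SZ), SSZ)
  [1] add(add(SZ, mul(SSZ, SZ)), SSZ)
  [2] add(S(add(Z, mul(SSZ, SZ))), SSZ)
  [3] S(add(add(Z, mul(SSZ, SZ)), SSZ))
  [4] S(add(mul(SSZ, SZ), SSZ))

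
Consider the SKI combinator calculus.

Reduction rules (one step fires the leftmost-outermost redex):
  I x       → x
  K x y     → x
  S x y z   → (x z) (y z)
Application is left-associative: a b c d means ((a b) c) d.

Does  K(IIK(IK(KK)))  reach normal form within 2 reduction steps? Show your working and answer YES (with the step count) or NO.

  start: K(IIK(IK(KK)))
  step 1: K(IK(IK(KK)))
  step 2: K(K(IK(KK)))

Answer: NO — after 2 steps the term is K(K(IK(KK))), not yet normal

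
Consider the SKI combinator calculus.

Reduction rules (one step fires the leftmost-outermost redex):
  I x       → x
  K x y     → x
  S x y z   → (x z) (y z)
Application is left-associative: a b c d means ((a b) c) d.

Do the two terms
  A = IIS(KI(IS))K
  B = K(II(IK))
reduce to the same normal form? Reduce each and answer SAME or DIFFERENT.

Answer: DIFFERENT — A ⇓ SIK, B ⇓ KK

Working:
Term A:
  start: IIS(KI(IS))K
  step 1: IS(KI(IS))K
  step 2: S(KI(IS))K
  step 3: SIK

Term B:
  start: K(II(IK))
  step 1: K(I(IK))
  step 2: K(IK)
  step 3: KK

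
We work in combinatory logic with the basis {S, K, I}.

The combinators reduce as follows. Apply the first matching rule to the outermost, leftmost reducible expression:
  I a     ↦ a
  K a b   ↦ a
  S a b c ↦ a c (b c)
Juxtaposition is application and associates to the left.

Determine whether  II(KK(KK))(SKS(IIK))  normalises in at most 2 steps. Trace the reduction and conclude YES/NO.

Answer: NO — after 2 steps the term is KK(KK)(SKS(IIK)), not yet normal

Derivation:
  start: II(KK(KK))(SKS(IIK))
  step 1: I(KK(KK))(SKS(IIK))
  step 2: KK(KK)(SKS(IIK))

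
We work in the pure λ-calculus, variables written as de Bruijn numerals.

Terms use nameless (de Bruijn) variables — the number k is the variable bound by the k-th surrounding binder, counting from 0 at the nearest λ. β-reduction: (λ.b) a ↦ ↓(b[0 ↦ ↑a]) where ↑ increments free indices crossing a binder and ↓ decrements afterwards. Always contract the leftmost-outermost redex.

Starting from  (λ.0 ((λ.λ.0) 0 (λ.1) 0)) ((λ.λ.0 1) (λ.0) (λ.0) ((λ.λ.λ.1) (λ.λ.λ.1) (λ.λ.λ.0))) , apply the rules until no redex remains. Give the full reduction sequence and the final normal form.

  start: (λ.0 ((λ.λ.0) 0 (λ.1) 0)) ((λ.λ.0 1) (λ.0) (λ.0) ((λ.λ.λ.1) (λ.λ.λ.1) (λ.λ.λ.0)))
  [1] (λ.λ.0 1) (λ.0) (λ.0) ((λ.λ.λ.1) (λ.λ.λ.1) (λ.λ.λ.0)) ((λ.λ.0) ((λ.λ.0 1) (λ.0) (λ.0) ((λ.λ.λ.1) (λ.λ.λ.1) (λ.λ.λ.0))) (λ.(λ.λ.0 1) (λ.0) (λ.0) ((λ.λ.λ.1) (λ.λ.λ.1) (λ.λ.λ.0))) ((λ.λ.0 1) (λ.0) (λ.0) ((λ.λ.λ.1) (λ.λ.λ.1) (λ.λ.λ.0))))
  [2] (λ.0 (λ.0)) (λ.0) ((λ.λ.λ.1) (λ.λ.λ.1) (λ.λ.λ.0)) ((λ.λ.0) ((λ.λ.0 1) (λ.0) (λ.0) ((λ.λ.λ.1) (λ.λ.λ.1) (λ.λ.λ.0))) (λ.(λ.λ.0 1) (λ.0) (λ.0) ((λ.λ.λ.1) (λ.λ.λ.1) (λ.λ.λ.0))) ((λ.λ.0 1) (λ.0) (λ.0) ((λ.λ.λ.1) (λ.λ.λ.1) (λ.λ.λ.0))))
  [3] (λ.0) (λ.0) ((λ.λ.λ.1) (λ.λ.λ.1) (λ.λ.λ.0)) ((λ.λ.0) ((λ.λ.0 1) (λ.0) (λ.0) ((λ.λ.λ.1) (λ.λ.λ.1) (λ.λ.λ.0))) (λ.(λ.λ.0 1) (λ.0) (λ.0) ((λ.λ.λ.1) (λ.λ.λ.1) (λ.λ.λ.0))) ((λ.λ.0 1) (λ.0) (λ.0) ((λ.λ.λ.1) (λ.λ.λ.1) (λ.λ.λ.0))))
  [4] (λ.0) ((λ.λ.λ.1) (λ.λ.λ.1) (λ.λ.λ.0)) ((λ.λ.0) ((λ.λ.0 1) (λ.0) (λ.0) ((λ.λ.λ.1) (λ.λ.λ.1) (λ.λ.λ.0))) (λ.(λ.λ.0 1) (λ.0) (λ.0) ((λ.λ.λ.1) (λ.λ.λ.1) (λ.λ.λ.0))) ((λ.λ.0 1) (λ.0) (λ.0) ((λ.λ.λ.1) (λ.λ.λ.1) (λ.λ.λ.0))))
  [5] (λ.λ.λ.1) (λ.λ.λ.1) (λ.λ.λ.0) ((λ.λ.0) ((λ.λ.0 1) (λ.0) (λ.0) ((λ.λ.λ.1) (λ.λ.λ.1) (λ.λ.λ.0))) (λ.(λ.λ.0 1) (λ.0) (λ.0) ((λ.λ.λ.1) (λ.λ.λ.1) (λ.λ.λ.0))) ((λ.λ.0 1) (λ.0) (λ.0) ((λ.λ.λ.1) (λ.λ.λ.1) (λ.λ.λ.0))))
  [6] (λ.λ.1) (λ.λ.λ.0) ((λ.λ.0) ((λ.λ.0 1) (λ.0) (λ.0) ((λ.λ.λ.1) (λ.λ.λ.1) (λ.λ.λ.0))) (λ.(λ.λ.0 1) (λ.0) (λ.0) ((λ.λ.λ.1) (λ.λ.λ.1) (λ.λ.λ.0))) ((λ.λ.0 1) (λ.0) (λ.0) ((λ.λ.λ.1) (λ.λ.λ.1) (λ.λ.λ.0))))
  [7] (λ.λ.λ.λ.0) ((λ.λ.0) ((λ.λ.0 1) (λ.0) (λ.0) ((λ.λ.λ.1) (λ.λ.λ.1) (λ.λ.λ.0))) (λ.(λ.λ.0 1) (λ.0) (λ.0) ((λ.λ.λ.1) (λ.λ.λ.1) (λ.λ.λ.0))) ((λ.λ.0 1) (λ.0) (λ.0) ((λ.λ.λ.1) (λ.λ.λ.1) (λ.λ.λ.0))))
  [8] λ.λ.λ.0

Answer: normal form = λ.λ.λ.0  (in 8 steps)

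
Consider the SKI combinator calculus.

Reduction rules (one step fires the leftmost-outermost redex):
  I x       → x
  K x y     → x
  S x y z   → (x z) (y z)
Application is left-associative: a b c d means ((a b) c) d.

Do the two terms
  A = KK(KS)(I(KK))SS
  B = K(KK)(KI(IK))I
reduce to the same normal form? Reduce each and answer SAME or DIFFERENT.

Term A:
  start: KK(KS)(I(KK))SS
  step 1: K(I(KK))SS
  step 2: I(KK)S
  step 3: KKS
  step 4: K

Term B:
  start: K(KK)(KI(IK))I
  step 1: KKI
  step 2: K

Answer: SAME — A ⇓ K, B ⇓ K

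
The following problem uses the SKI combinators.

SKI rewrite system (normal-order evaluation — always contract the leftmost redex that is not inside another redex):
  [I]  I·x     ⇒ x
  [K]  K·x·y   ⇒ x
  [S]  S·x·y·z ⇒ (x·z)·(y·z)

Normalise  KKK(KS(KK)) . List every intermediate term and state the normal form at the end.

Answer: normal form = KS  (in 2 steps)

Reduction:
  start: KKK(KS(KK))
  →1  K(KS(KK))
  →2  KS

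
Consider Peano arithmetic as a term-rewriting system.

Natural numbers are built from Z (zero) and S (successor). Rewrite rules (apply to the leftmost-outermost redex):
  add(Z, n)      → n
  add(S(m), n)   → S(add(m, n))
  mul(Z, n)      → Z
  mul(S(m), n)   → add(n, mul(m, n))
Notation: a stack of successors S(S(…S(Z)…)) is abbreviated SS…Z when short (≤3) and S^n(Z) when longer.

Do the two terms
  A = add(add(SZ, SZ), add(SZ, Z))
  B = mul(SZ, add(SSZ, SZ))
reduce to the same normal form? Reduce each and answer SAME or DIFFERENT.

Answer: SAME — A ⇓ SSSZ, B ⇓ SSSZ

Working:
Term A:
  start: add(add(SZ, SZ), add(SZ, Z))
  step 1: add(S(add(Z, SZ)), add(SZ, Z))
  step 2: S(add(add(Z, SZ), add(SZ, Z)))
  step 3: S(add(SZ, add(SZ, Z)))
  step 4: S(S(add(Z, add(SZ, Z))))
  step 5: S(S(add(SZ, Z)))
  step 6: S(S(S(add(Z, Z))))
  step 7: SSSZ

Term B:
  start: mul(SZ, add(SSZ, SZ))
  step 1: add(add(SSZ, SZ), mul(Z, add(SSZ, SZ)))
  step 2: add(S(add(SZ, SZ)), mul(Z, add(SSZ, SZ)))
  step 3: S(add(add(SZ, SZ), mul(Z, add(SSZ, SZ))))
  step 4: S(add(S(add(Z, SZ)), mul(Z, add(SSZ, SZ))))
  step 5: S(S(add(add(Z, SZ), mul(Z, add(SSZ, SZ)))))
  step 6: S(S(add(SZ, mul(Z, add(SSZ, SZ)))))
  step 7: S(S(S(add(Z, mul(Z, add(SSZ, SZ))))))
  step 8: S(S(S(mul(Z, add(SSZ, SZ)))))
  step 9: SSSZ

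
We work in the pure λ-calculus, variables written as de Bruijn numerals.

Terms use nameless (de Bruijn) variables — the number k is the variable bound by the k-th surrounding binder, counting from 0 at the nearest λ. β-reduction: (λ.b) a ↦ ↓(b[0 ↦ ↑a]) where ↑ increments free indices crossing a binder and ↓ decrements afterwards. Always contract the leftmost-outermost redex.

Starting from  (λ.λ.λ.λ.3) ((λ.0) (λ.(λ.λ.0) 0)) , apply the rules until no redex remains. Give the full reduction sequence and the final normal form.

  start: (λ.λ.λ.λ.3) ((λ.0) (λ.(λ.λ.0) 0))
  [1] λ.λ.λ.(λ.0) (λ.(λ.λ.0) 0)
  [2] λ.λ.λ.λ.(λ.λ.0) 0
  [3] λ.λ.λ.λ.λ.0

Answer: normal form = λ.λ.λ.λ.λ.0  (in 3 steps)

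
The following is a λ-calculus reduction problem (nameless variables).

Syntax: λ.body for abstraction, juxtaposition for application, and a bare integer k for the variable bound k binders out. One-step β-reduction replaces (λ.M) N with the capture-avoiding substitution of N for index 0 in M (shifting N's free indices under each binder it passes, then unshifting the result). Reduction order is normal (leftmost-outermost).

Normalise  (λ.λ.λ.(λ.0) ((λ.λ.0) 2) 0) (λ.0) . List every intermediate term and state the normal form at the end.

Answer: normal form = λ.λ.0  (in 4 steps)

Derivation:
  start: (λ.λ.λ.(λ.0) ((λ.λ.0) 2) 0) (λ.0)
  →1  λ.λ.(λ.0) ((λ.λ.0) (λ.0)) 0
  →2  λ.λ.(λ.λ.0) (λ.0) 0
  →3  λ.λ.(λ.0) 0
  →4  λ.λ.0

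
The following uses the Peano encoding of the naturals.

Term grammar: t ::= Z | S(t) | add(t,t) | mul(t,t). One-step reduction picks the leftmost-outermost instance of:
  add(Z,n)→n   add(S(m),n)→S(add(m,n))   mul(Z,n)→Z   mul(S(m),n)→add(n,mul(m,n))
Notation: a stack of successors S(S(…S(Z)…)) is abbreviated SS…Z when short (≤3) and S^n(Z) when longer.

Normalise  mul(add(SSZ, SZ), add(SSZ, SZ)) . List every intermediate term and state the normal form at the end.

  start: mul(add(SSZ, SZ), add(SSZ, SZ))
  [1] mul(S(add(SZ, SZ)), add(SSZ, SZ))
  [2] add(add(SSZ, SZ), mul(add(SZ, SZ), add(SSZ, SZ)))
  [3] add(S(add(SZ, SZ)), mul(add(SZ, SZ), add(SSZ, SZ)))
  [4] S(add(add(SZ, SZ), mul(add(SZ, SZ), add(SSZ, SZ))))
  [5] S(add(S(add(Z, SZ)), mul(add(SZ, SZ), add(SSZ, SZ))))
  [6] S(S(add(add(Z, SZ), mul(add(SZ, SZ), add(SSZ, SZ)))))
  [7] S(S(add(SZ, mul(add(SZ, SZ), add(SSZ, SZ)))))
  [8] S(S(S(add(Z, mul(add(SZ, SZ), add(SSZ, SZ))))))
  [9] S(S(S(mul(add(SZ, SZ), add(SSZ, SZ)))))
  [10] S(S(S(mul(S(add(Z, SZ)), add(SSZ, SZ)))))
  [11] S(S(S(add(add(SSZ, SZ), mul(add(Z, SZ), add(SSZ, SZ))))))
  [12] S(S(S(add(S(add(SZ, SZ)), mul(add(Z, SZ), add(SSZ, SZ))))))
  [13] S(S(S(S(add(add(SZ, SZ), mul(add(Z, SZ), add(SSZ, SZ)))))))
  [14] S(S(S(S(add(S(add(Z, SZ)), mul(add(Z, SZ), add(SSZ, SZ)))))))
  [15] S(S(S(S(S(add(add(Z, SZ), mul(add(Z, SZ), add(SSZ, SZ))))))))
  [16] S(S(S(S(S(add(SZ, mul(add(Z, SZ), add(SSZ, SZ))))))))
  [17] S(S(S(S(S(S(add(Z, mul(add(Z, SZ), add(SSZ, SZ)))))))))
  [18] S(S(S(S(S(S(mul(add(Z, SZ), add(SSZ, SZ))))))))
  [19] S(S(S(S(S(S(mul(SZ, add(SSZ, SZ))))))))
  [20] S(S(S(S(S(S(add(add(SSZ, SZ), mul(Z, add(SSZ, SZ)))))))))
  [21] S(S(S(S(S(S(add(S(add(SZ, SZ)), mul(Z, add(SSZ, SZ)))))))))
  [22] S(S(S(S(S(S(S(add(add(SZ, SZ), mul(Z, add(SSZ, SZ))))))))))
  [23] S(S(S(S(S(S(S(add(S(add(Z, SZ)), mul(Z, add(SSZ, SZ))))))))))
  [24] S(S(S(S(S(S(S(S(add(add(Z, SZ), mul(Z, add(SSZ, SZ)))))))))))
  [25] S(S(S(S(S(S(S(S(add(SZ, mul(Z, add(SSZ, SZ)))))))))))
  [26] S(S(S(S(S(S(S(S(S(add(Z, mul(Z, add(SSZ, SZ))))))))))))
  [27] S(S(S(S(S(S(S(S(S(mul(Z, add(SSZ, SZ)))))))))))
  [28] S^9(Z)

Answer: normal form = S^9(Z)  (in 28 steps)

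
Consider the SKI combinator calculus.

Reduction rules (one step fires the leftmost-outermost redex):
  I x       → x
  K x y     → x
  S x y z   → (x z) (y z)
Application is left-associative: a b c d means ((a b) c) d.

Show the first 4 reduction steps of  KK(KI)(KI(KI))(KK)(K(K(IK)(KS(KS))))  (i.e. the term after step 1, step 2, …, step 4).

  start: KK(KI)(KI(KI))(KK)(K(K(IK)(KS(KS))))
  →1  K(KI(KI))(KK)(K(K(IK)(KS(KS))))
  →2  KI(KI)(K(K(IK)(KS(KS))))
  →3  I(K(K(IK)(KS(KS))))
  →4  K(K(IK)(KS(KS)))

Answer: after 4 steps: K(K(IK)(KS(KS)))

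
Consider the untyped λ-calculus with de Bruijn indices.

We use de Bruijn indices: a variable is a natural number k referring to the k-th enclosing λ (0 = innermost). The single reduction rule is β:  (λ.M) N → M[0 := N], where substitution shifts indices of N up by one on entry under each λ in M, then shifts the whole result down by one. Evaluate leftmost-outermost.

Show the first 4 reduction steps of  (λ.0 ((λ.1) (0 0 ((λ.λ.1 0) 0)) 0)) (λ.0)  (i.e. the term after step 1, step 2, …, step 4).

Answer: after 4 steps: λ.0

Reduction:
  start: (λ.0 ((λ.1) (0 0 ((λ.λ.1 0) 0)) 0)) (λ.0)
  [1] (λ.0) ((λ.λ.0) ((λ.0) (λ.0) ((λ.λ.1 0) (λ.0))) (λ.0))
  [2] (λ.λ.0) ((λ.0) (λ.0) ((λ.λ.1 0) (λ.0))) (λ.0)
  [3] (λ.0) (λ.0)
  [4] λ.0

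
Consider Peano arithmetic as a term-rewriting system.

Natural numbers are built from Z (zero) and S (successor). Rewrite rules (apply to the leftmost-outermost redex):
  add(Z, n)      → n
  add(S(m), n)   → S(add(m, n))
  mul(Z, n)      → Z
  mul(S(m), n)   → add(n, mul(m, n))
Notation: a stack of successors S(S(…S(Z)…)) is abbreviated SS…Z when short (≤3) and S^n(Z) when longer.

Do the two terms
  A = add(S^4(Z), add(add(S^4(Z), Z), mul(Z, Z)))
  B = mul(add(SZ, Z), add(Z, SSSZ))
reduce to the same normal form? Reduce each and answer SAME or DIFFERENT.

Answer: DIFFERENT — A ⇓ S^8(Z), B ⇓ SSSZ

Derivation:
Term A:
  start: add(S^4(Z), add(add(S^4(Z), Z), mul(Z, Z)))
  →1  S(add(SSSZ, add(add(S^4(Z), Z), mul(Z, Z))))
  →2  S(S(add(SSZ, add(add(S^4(Z), Z), mul(Z, Z)))))
  →3  S(S(S(add(SZ, add(add(S^4(Z), Z), mul(Z, Z))))))
  →4  S(S(S(S(add(Z, add(add(S^4(Z), Z), mul(Z, Z)))))))
  →5  S(S(S(S(add(add(S^4(Z), Z), mul(Z, Z))))))
  →6  S(S(S(S(add(S(add(SSSZ, Z)), mul(Z, Z))))))
  →7  S(S(S(S(S(add(add(SSSZ, Z), mul(Z, Z)))))))
  →8  S(S(S(S(S(add(S(add(SSZ, Z)), mul(Z, Z)))))))
  →9  S(S(S(S(S(S(add(add(SSZ, Z), mul(Z, Z))))))))
  →10  S(S(S(S(S(S(add(S(add(SZ, Z)), mul(Z, Z))))))))
  →11  S(S(S(S(S(S(S(add(add(SZ, Z), mul(Z, Z)))))))))
  →12  S(S(S(S(S(S(S(add(S(add(Z, Z)), mul(Z, Z)))))))))
  →13  S(S(S(S(S(S(S(S(add(add(Z, Z), mul(Z, Z))))))))))
  →14  S(S(S(S(S(S(S(S(add(Z, mul(Z, Z))))))))))
  →15  S(S(S(S(S(S(S(S(mul(Z, Z)))))))))
  →16  S^8(Z)

Term B:
  start: mul(add(SZ, Z), add(Z, SSSZ))
  →1  mul(S(add(Z, Z)), add(Z, SSSZ))
  →2  add(add(Z, SSSZ), mul(add(Z, Z), add(Z, SSSZ)))
  →3  add(SSSZ, mul(add(Z, Z), add(Z, SSSZ)))
  →4  S(add(SSZ, mul(add(Z, Z), add(Z, SSSZ))))
  →5  S(S(add(SZ, mul(add(Z, Z), add(Z, SSSZ)))))
  →6  S(S(S(add(Z, mul(add(Z, Z), add(Z, SSSZ))))))
  →7  S(S(S(mul(add(Z, Z), add(Z, SSSZ)))))
  →8  S(S(S(mul(Z, add(Z, SSSZ)))))
  →9  SSSZ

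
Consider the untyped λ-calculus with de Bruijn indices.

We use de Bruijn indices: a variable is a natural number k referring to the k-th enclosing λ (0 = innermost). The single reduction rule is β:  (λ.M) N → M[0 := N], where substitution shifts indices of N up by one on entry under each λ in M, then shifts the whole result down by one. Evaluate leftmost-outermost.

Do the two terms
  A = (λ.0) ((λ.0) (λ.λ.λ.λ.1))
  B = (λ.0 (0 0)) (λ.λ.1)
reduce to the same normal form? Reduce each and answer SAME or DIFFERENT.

Term A:
  start: (λ.0) ((λ.0) (λ.λ.λ.λ.1))
  [1] (λ.0) (λ.λ.λ.λ.1)
  [2] λ.λ.λ.λ.1

Term B:
  start: (λ.0 (0 0)) (λ.λ.1)
  [1] (λ.λ.1) ((λ.λ.1) (λ.λ.1))
  [2] λ.(λ.λ.1) (λ.λ.1)
  [3] λ.λ.λ.λ.1

Answer: SAME — A ⇓ λ.λ.λ.λ.1, B ⇓ λ.λ.λ.λ.1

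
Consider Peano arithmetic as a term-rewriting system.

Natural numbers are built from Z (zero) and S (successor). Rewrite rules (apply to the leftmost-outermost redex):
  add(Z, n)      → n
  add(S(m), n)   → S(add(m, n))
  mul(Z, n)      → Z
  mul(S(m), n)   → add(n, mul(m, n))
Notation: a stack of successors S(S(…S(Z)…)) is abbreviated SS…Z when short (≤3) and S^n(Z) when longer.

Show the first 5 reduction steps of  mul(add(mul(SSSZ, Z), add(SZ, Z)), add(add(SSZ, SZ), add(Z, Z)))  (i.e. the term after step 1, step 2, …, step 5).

Answer: after 5 steps: mul(add(add(Z, mul(Z, Z)), add(SZ, Z)), add(add(SSZ, SZ), add(Z, Z)))

Working:
  start: mul(add(mul(SSSZ, Z), add(SZ, Z)), add(add(SSZ, SZ), add(Z, Z)))
  step 1: mul(add(add(Z, mul(SSZ, Z)), add(SZ, Z)), add(add(SSZ, SZ), add(Z, Z)))
  step 2: mul(add(mul(SSZ, Z), add(SZ, Z)), add(add(SSZ, SZ), add(Z, Z)))
  step 3: mul(add(add(Z, mul(SZ, Z)), add(SZ, Z)), add(add(SSZ, SZ), add(Z, Z)))
  step 4: mul(add(mul(SZ, Z), add(SZ, Z)), add(add(SSZ, SZ), add(Z, Z)))
  step 5: mul(add(add(Z, mul(Z, Z)), add(SZ, Z)), add(add(SSZ, SZ), add(Z, Z)))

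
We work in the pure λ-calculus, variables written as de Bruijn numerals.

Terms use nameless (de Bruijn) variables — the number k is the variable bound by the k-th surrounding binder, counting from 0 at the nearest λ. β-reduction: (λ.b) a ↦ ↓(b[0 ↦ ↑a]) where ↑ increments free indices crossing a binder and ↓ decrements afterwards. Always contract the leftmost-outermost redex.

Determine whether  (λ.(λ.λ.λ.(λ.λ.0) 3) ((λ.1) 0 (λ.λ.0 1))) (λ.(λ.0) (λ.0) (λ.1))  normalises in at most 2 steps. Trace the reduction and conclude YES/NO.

Answer: NO — after 2 steps the term is λ.λ.(λ.λ.0) (λ.(λ.0) (λ.0) (λ.1)), not yet normal

Reduction:
  start: (λ.(λ.λ.λ.(λ.λ.0) 3) ((λ.1) 0 (λ.λ.0 1))) (λ.(λ.0) (λ.0) (λ.1))
  [1] (λ.λ.λ.(λ.λ.0) (λ.(λ.0) (λ.0) (λ.1))) ((λ.λ.(λ.0) (λ.0) (λ.1)) (λ.(λ.0) (λ.0) (λ.1)) (λ.λ.0 1))
  [2] λ.λ.(λ.λ.0) (λ.(λ.0) (λ.0) (λ.1))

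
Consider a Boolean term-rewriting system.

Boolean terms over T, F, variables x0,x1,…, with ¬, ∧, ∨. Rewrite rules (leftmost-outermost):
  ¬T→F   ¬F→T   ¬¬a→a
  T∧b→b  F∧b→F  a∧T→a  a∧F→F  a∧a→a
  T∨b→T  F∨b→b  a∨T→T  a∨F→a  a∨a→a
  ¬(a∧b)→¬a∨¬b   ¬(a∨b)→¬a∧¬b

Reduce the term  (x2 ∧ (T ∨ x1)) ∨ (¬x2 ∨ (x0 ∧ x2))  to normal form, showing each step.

  start: (x2 ∧ (T ∨ x1)) ∨ (¬x2 ∨ (x0 ∧ x2))
  step 1: (x2 ∧ T) ∨ (¬x2 ∨ (x0 ∧ x2))
  step 2: x2 ∨ (¬x2 ∨ (x0 ∧ x2))

Answer: normal form = x2 ∨ (¬x2 ∨ (x0 ∧ x2))  (in 2 steps)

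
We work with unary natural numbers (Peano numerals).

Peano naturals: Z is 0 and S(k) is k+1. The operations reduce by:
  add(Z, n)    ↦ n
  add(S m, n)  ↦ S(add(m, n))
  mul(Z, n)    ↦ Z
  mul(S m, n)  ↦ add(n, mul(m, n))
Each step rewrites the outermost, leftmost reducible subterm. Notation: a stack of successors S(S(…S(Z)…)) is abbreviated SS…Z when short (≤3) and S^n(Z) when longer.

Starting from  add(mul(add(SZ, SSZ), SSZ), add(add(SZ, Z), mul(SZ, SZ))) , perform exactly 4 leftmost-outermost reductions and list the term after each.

Answer: after 4 steps: S(add(add(SZ, mul(add(Z, SSZ), SSZ)), add(add(SZ, Z), mul(SZ, SZ))))

Working:
  start: add(mul(add(SZ, SSZ), SSZ), add(add(SZ, Z), mul(SZ, SZ)))
  step 1: add(mul(S(add(Z, SSZ)), SSZ), add(add(SZ, Z), mul(SZ, SZ)))
  step 2: add(add(SSZ, mul(add(Z, SSZ), SSZ)), add(add(SZ, Z), mul(SZ, SZ)))
  step 3: add(S(add(SZ, mul(add(Z, SSZ), SSZ))), add(add(SZ, Z), mul(SZ, SZ)))
  step 4: S(add(add(SZ, mul(add(Z, SSZ), SSZ)), add(add(SZ, Z), mul(SZ, SZ))))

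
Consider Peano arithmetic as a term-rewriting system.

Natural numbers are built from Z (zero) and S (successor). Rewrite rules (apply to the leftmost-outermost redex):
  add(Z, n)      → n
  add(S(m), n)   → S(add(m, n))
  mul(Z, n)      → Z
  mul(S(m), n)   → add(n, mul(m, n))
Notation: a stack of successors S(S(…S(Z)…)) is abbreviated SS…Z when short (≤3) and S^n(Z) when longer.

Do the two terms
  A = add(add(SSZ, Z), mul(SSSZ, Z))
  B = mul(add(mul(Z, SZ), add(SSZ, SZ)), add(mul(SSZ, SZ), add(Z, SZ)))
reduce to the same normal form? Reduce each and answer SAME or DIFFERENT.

Answer: DIFFERENT — A ⇓ SSZ, B ⇓ S^9(Z)

Reduction:
Term A:
  start: add(add(SSZ, Z), mul(SSSZ, Z))
  step 1: add(S(add(SZ, Z)), mul(SSSZ, Z))
  step 2: S(add(add(SZ, Z), mul(SSSZ, Z)))
  step 3: S(add(S(add(Z, Z)), mul(SSSZ, Z)))
  step 4: S(S(add(add(Z, Z), mul(SSSZ, Z))))
  step 5: S(S(add(Z, mul(SSSZ, Z))))
  step 6: S(S(mul(SSSZ, Z)))
  step 7: S(S(add(Z, mul(SSZ, Z))))
  step 8: S(S(mul(SSZ, Z)))
  step 9: S(S(add(Z, mul(SZ, Z))))
  step 10: S(S(mul(SZ, Z)))
  step 11: S(S(add(Z, mul(Z, Z))))
  step 12: S(S(mul(Z, Z)))
  step 13: SSZ

Term B:
  start: mul(add(mul(Z, SZ), add(SSZ, SZ)), add(mul(SSZ, SZ), add(Z, SZ)))
  step 1: mul(add(Z, add(SSZ, SZ)), add(mul(SSZ, SZ), add(Z, SZ)))
  step 2: mul(add(SSZ, SZ), add(mul(SSZ, SZ), add(Z, SZ)))
  step 3: mul(S(add(SZ, SZ)), add(mul(SSZ, SZ), add(Z, SZ)))
  step 4: add(add(mul(SSZ, SZ), add(Z, SZ)), mul(add(SZ, SZ), add(mul(SSZ, SZ), add(Z, SZ))))
  step 5: add(add(add(SZ, mul(SZ, SZ)), add(Z, SZ)), mul(add(SZ, SZ), add(mul(SSZ, SZ), add(Z, SZ))))
  step 6: add(add(S(add(Z, mul(SZ, SZ))), add(Z, SZ)), mul(add(SZ, SZ), add(mul(SSZ, SZ), add(Z, SZ))))
  step 7: add(S(add(add(Z, mul(SZ, SZ)), add(Z, SZ))), mul(add(SZ, SZ), add(mul(SSZ, SZ), add(Z, SZ))))
  step 8: S(add(add(add(Z, mul(SZ, SZ)), add(Z, SZ)), mul(add(SZ, SZ), add(mul(SSZ, SZ), add(Z, SZ)))))
  step 9: S(add(add(mul(SZ, SZ), add(Z, SZ)), mul(add(SZ, SZ), add(mul(SSZ, SZ), add(Z, SZ)))))
  step 10: S(add(add(add(SZ, mul(Z, SZ)), add(Z, SZ)), mul(add(SZ, SZ), add(mul(SSZ, SZ), add(Z, SZ)))))
  step 11: S(add(add(S(add(Z, mul(Z, SZ))), add(Z, SZ)), mul(add(SZ, SZ), add(mul(SSZ, SZ), add(Z, SZ)))))
  step 12: S(add(S(add(add(Z, mul(Z, SZ)), add(Z, SZ))), mul(add(SZ, SZ), add(mul(SSZ, SZ), add(Z, SZ)))))
  step 13: S(S(add(add(add(Z, mul(Z, SZ)), add(Z, SZ)), mul(add(SZ, SZ), add(mul(SSZ, SZ), add(Z, SZ))))))
  step 14: S(S(add(add(mul(Z, SZ), add(Z, SZ)), mul(add(SZ, SZ), add(mul(SSZ, SZ), add(Z, SZ))))))
  step 15: S(S(add(add(Z, add(Z, SZ)), mul(add(SZ, SZ), add(mul(SSZ, SZ), add(Z, SZ))))))
  step 16: S(S(add(add(Z, SZ), mul(add(SZ, SZ), add(mul(SSZ, SZ), add(Z, SZ))))))
  step 17: S(S(add(SZ, mul(add(SZ, SZ), add(mul(SSZ, SZ), add(Z, SZ))))))
  step 18: S(S(S(add(Z, mul(add(SZ, SZ), add(mul(SSZ, SZ), add(Z, SZ)))))))
  step 19: S(S(S(mul(add(SZ, SZ), add(mul(SSZ, SZ), add(Z, SZ))))))
  step 20: S(S(S(mul(S(add(Z, SZ)), add(mul(SSZ, SZ), add(Z, SZ))))))
  step 21: S(S(S(add(add(mul(SSZ, SZ), add(Z, SZ)), mul(add(Z, SZ), add(mul(SSZ, SZ), add(Z, SZ)))))))
  step 22: S(S(S(add(add(add(SZ, mul(SZ, SZ)), add(Z, SZ)), mul(add(Z, SZ), add(mul(SSZ, SZ), add(Z, SZ)))))))
  step 23: S(S(S(add(add(S(add(Z, mul(SZ, SZ))), add(Z, SZ)), mul(add(Z, SZ), add(mul(SSZ, SZ), add(Z, SZ)))))))
  step 24: S(S(S(add(S(add(add(Z, mul(SZ, SZ)), add(Z, SZ))), mul(add(Z, SZ), add(mul(SSZ, SZ), add(Z, SZ)))))))
  step 25: S(S(S(S(add(add(add(Z, mul(SZ, SZ)), add(Z, SZ)), mul(add(Z, SZ), add(mul(SSZ, SZ), add(Z, SZ))))))))
  step 26: S(S(S(S(add(add(mul(SZ, SZ), add(Z, SZ)), mul(add(Z, SZ), add(mul(SSZ, SZ), add(Z, SZ))))))))
  step 27: S(S(S(S(add(add(add(SZ, mul(Z, SZ)), add(Z, SZ)), mul(add(Z, SZ), add(mul(SSZ, SZ), add(Z, SZ))))))))
  step 28: S(S(S(S(add(add(S(add(Z, mul(Z, SZ))), add(Z, SZ)), mul(add(Z, SZ), add(mul(SSZ, SZ), add(Z, SZ))))))))
  step 29: S(S(S(S(add(S(add(add(Z, mul(Z, SZ)), add(Z, SZ))), mul(add(Z, SZ), add(mul(SSZ, SZ), add(Z, SZ))))))))
  step 30: S(S(S(S(S(add(add(add(Z, mul(Z, SZ)), add(Z, SZ)), mul(add(Z, SZ), add(mul(SSZ, SZ), add(Z, SZ)))))))))
  step 31: S(S(S(S(S(add(add(mul(Z, SZ), add(Z, SZ)), mul(add(Z, SZ), add(mul(SSZ, SZ), add(Z, SZ)))))))))
  step 32: S(S(S(S(S(add(add(Z, add(Z, SZ)), mul(add(Z, SZ), add(mul(SSZ, SZ), add(Z, SZ)))))))))
  step 33: S(S(S(S(S(add(add(Z, SZ), mul(add(Z, SZ), add(mul(SSZ, SZ), add(Z, SZ)))))))))
  step 34: S(S(S(S(S(add(SZ, mul(add(Z, SZ), add(mul(SSZ, SZ), add(Z, SZ)))))))))
  step 35: S(S(S(S(S(S(add(Z, mul(add(Z, SZ), add(mul(SSZ, SZ), add(Z, SZ))))))))))
  step 36: S(S(S(S(S(S(mul(add(Z, SZ), add(mul(SSZ, SZ), add(Z, SZ)))))))))
  step 37: S(S(S(S(S(S(mul(SZ, add(mul(SSZ, SZ), add(Z, SZ)))))))))
  step 38: S(S(S(S(S(S(add(add(mul(SSZ, SZ), add(Z, SZ)), mul(Z, add(mul(SSZ, SZ), add(Z, SZ))))))))))
  step 39: S(S(S(S(S(S(add(add(add(SZ, mul(SZ, SZ)), add(Z, SZ)), mul(Z, add(mul(SSZ, SZ), add(Z, SZ))))))))))
  step 40: S(S(S(S(S(S(add(add(S(add(Z, mul(SZ, SZ))), add(Z, SZ)), mul(Z, add(mul(SSZ, SZ), add(Z, SZ))))))))))
  step 41: S(S(S(S(S(S(add(S(add(add(Z, mul(SZ, SZ)), add(Z, SZ))), mul(Z, add(mul(SSZ, SZ), add(Z, SZ))))))))))
  step 42: S(S(S(S(S(S(S(add(add(add(Z, mul(SZ, SZ)), add(Z, SZ)), mul(Z, add(mul(SSZ, SZ), add(Z, SZ)))))))))))
  step 43: S(S(S(S(S(S(S(add(add(mul(SZ, SZ), add(Z, SZ)), mul(Z, add(mul(SSZ, SZ), add(Z, SZ)))))))))))
  step 44: S(S(S(S(S(S(S(add(add(add(SZ, mul(Z, SZ)), add(Z, SZ)), mul(Z, add(mul(SSZ, SZ), add(Z, SZ)))))))))))
  step 45: S(S(S(S(S(S(S(add(add(S(add(Z, mul(Z, SZ))), add(Z, SZ)), mul(Z, add(mul(SSZ, SZ), add(Z, SZ)))))))))))
  step 46: S(S(S(S(S(S(S(add(S(add(add(Z, mul(Z, SZ)), add(Z, SZ))), mul(Z, add(mul(SSZ, SZ), add(Z, SZ)))))))))))
  step 47: S(S(S(S(S(S(S(S(add(add(add(Z, mul(Z, SZ)), add(Z, SZ)), mul(Z, add(mul(SSZ, SZ), add(Z, SZ))))))))))))
  step 48: S(S(S(S(S(S(S(S(add(add(mul(Z, SZ), add(Z, SZ)), mul(Z, add(mul(SSZ, SZ), add(Z, SZ))))))))))))
  step 49: S(S(S(S(S(S(S(S(add(add(Z, add(Z, SZ)), mul(Z, add(mul(SSZ, SZ), add(Z, SZ))))))))))))
  step 50: S(S(S(S(S(S(S(S(add(add(Z, SZ), mul(Z, add(mul(SSZ, SZ), add(Z, SZ))))))))))))
  step 51: S(S(S(S(S(S(S(S(add(SZ, mul(Z, add(mul(SSZ, SZ), add(Z, SZ))))))))))))
  step 52: S(S(S(S(S(S(S(S(S(add(Z, mul(Z, add(mul(SSZ, SZ), add(Z, SZ)))))))))))))
  step 53: S(S(S(S(S(S(S(S(S(mul(Z, add(mul(SSZ, SZ), add(Z, SZ))))))))))))
  step 54: S^9(Z)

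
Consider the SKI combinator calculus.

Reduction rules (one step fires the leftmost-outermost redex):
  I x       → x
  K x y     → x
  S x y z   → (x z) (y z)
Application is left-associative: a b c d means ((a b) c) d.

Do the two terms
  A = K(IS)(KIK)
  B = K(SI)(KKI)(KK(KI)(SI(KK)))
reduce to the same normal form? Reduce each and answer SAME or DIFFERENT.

Term A:
  start: K(IS)(KIK)
  →1  IS
  →2  S

Term B:
  start: K(SI)(KKI)(KK(KI)(SI(KK)))
  →1  SI(KK(KI)(SI(KK)))
  →2  SI(K(SI(KK)))

Answer: DIFFERENT — A ⇓ S, B ⇓ SI(K(SI(KK)))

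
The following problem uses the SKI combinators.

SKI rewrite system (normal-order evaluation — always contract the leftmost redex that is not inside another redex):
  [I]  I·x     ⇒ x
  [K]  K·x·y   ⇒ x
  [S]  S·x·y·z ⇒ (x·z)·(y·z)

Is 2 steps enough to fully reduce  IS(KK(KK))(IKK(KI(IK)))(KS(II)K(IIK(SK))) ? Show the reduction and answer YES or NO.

  start: IS(KK(KK))(IKK(KI(IK)))(KS(II)K(IIK(SK)))
  →1  S(KK(KK))(IKK(KI(IK)))(KS(II)K(IIK(SK)))
  →2  KK(KK)(KS(II)K(IIK(SK)))(IKK(KI(IK))(KS(II)K(IIK(SK))))

Answer: NO — after 2 steps the term is KK(KK)(KS(II)K(IIK(SK)))(IKK(KI(IK))(KS(II)K(IIK(SK)))), not yet normal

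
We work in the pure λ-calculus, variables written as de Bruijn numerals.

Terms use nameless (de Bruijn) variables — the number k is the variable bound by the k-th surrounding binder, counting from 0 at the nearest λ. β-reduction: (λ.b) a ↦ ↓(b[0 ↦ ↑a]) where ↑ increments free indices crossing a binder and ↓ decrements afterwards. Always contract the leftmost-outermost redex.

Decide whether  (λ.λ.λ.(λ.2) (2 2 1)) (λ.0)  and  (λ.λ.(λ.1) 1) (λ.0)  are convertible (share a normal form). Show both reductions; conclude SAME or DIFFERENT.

Answer: DIFFERENT — A ⇓ λ.λ.1, B ⇓ λ.0

Working:
Term A:
  start: (λ.λ.λ.(λ.2) (2 2 1)) (λ.0)
  →1  λ.λ.(λ.2) ((λ.0) (λ.0) 1)
  →2  λ.λ.1

Term B:
  start: (λ.λ.(λ.1) 1) (λ.0)
  →1  λ.(λ.1) (λ.0)
  →2  λ.0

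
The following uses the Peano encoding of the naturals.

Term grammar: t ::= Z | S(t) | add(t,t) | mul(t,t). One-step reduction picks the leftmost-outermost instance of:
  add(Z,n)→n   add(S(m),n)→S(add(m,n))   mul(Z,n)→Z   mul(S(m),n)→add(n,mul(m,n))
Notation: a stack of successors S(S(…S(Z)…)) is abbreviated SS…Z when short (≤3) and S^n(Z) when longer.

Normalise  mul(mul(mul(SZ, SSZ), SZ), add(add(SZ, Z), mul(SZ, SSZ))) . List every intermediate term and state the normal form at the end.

Answer: normal form = S^6(Z)  (in 41 steps)

Derivation:
  start: mul(mul(mul(SZ, SSZ), SZ), add(add(SZ, Z), mul(SZ, SSZ)))
  →1  mul(mul(add(SSZ, mul(Z, SSZ)), SZ), add(add(SZ, Z), mul(SZ, SSZ)))
  →2  mul(mul(S(add(SZ, mul(Z, SSZ))), SZ), add(add(SZ, Z), mul(SZ, SSZ)))
  →3  mul(add(SZ, mul(add(SZ, mul(Z, SSZ)), SZ)), add(add(SZ, Z), mul(SZ, SSZ)))
  →4  mul(S(add(Z, mul(add(SZ, mul(Z, SSZ)), SZ))), add(add(SZ, Z), mul(SZ, SSZ)))
  →5  add(add(add(SZ, Z), mul(SZ, SSZ)), mul(add(Z, mul(add(SZ, mul(Z, SSZ)), SZ)), add(add(SZ, Z), mul(SZ, SSZ))))
  →6  add(add(S(add(Z, Z)), mul(SZ, SSZ)), mul(add(Z, mul(add(SZ, mul(Z, SSZ)), SZ)), add(add(SZ, Z), mul(SZ, SSZ))))
  →7  add(S(add(add(Z, Z), mul(SZ, SSZ))), mul(add(Z, mul(add(SZ, mul(Z, SSZ)), SZ)), add(add(SZ, Z), mul(SZ, SSZ))))
  →8  S(add(add(add(Z, Z), mul(SZ, SSZ)), mul(add(Z, mul(add(SZ, mul(Z, SSZ)), SZ)), add(add(SZ, Z), mul(SZ, SSZ)))))
  →9  S(add(add(Z, mul(SZ, SSZ)), mul(add(Z, mul(add(SZ, mul(Z, SSZ)), SZ)), add(add(SZ, Z), mul(SZ, SSZ)))))
  →10  S(add(mul(SZ, SSZ), mul(add(Z, mul(add(SZ, mul(Z, SSZ)), SZ)), add(add(SZ, Z), mul(SZ, SSZ)))))
  →11  S(add(add(SSZ, mul(Z, SSZ)), mul(add(Z, mul(add(SZ, mul(Z, SSZ)), SZ)), add(add(SZ, Z), mul(SZ, SSZ)))))
  →12  S(add(S(add(SZ, mul(Z, SSZ))), mul(add(Z, mul(add(SZ, mul(Z, SSZ)), SZ)), add(add(SZ, Z), mul(SZ, SSZ)))))
  →13  S(S(add(add(SZ, mul(Z, SSZ)), mul(add(Z, mul(add(SZ, mul(Z, SSZ)), SZ)), add(add(SZ, Z), mul(SZ, SSZ))))))
  →14  S(S(add(S(add(Z, mul(Z, SSZ))), mul(add(Z, mul(add(SZ, mul(Z, SSZ)), SZ)), add(add(SZ, Z), mul(SZ, SSZ))))))
  →15  S(S(S(add(add(Z, mul(Z, SSZ)), mul(add(Z, mul(add(SZ, mul(Z, SSZ)), SZ)), add(add(SZ, Z), mul(SZ, SSZ)))))))
  →16  S(S(S(add(mul(Z, SSZ), mul(add(Z, mul(add(SZ, mul(Z, SSZ)), SZ)), add(add(SZ, Z), mul(SZ, SSZ)))))))
  →17  S(S(S(add(Z, mul(add(Z, mul(add(SZ, mul(Z, SSZ)), SZ)), add(add(SZ, Z), mul(SZ, SSZ)))))))
  →18  S(S(S(mul(add(Z, mul(add(SZ, mul(Z, SSZ)), SZ)), add(add(SZ, Z), mul(SZ, SSZ))))))
  →19  S(S(S(mul(mul(add(SZ, mul(Z, SSZ)), SZ), add(add(SZ, Z), mul(SZ, SSZ))))))
  →20  S(S(S(mul(mul(S(add(Z, mul(Z, SSZ))), SZ), add(add(SZ, Z), mul(SZ, SSZ))))))
  →21  S(S(S(mul(add(SZ, mul(add(Z, mul(Z, SSZ)), SZ)), add(add(SZ, Z), mul(SZ, SSZ))))))
  →22  S(S(S(mul(S(add(Z, mul(add(Z, mul(Z, SSZ)), SZ))), add(add(SZ, Z), mul(SZ, SSZ))))))
  →23  S(S(S(add(add(add(SZ, Z), mul(SZ, SSZ)), mul(add(Z, mul(add(Z, mul(Z, SSZ)), SZ)), add(add(SZ, Z), mul(SZ, SSZ)))))))
  →24  S(S(S(add(add(S(add(Z, Z)), mul(SZ, SSZ)), mul(add(Z, mul(add(Z, mul(Z, SSZ)), SZ)), add(add(SZ, Z), mul(SZ, SSZ)))))))
  →25  S(S(S(add(S(add(add(Z, Z), mul(SZ, SSZ))), mul(add(Z, mul(add(Z, mul(Z, SSZ)), SZ)), add(add(SZ, Z), mul(SZ, SSZ)))))))
  →26  S(S(S(S(add(add(add(Z, Z), mul(SZ, SSZ)), mul(add(Z, mul(add(Z, mul(Z, SSZ)), SZ)), add(add(SZ, Z), mul(SZ, SSZ))))))))
  →27  S(S(S(S(add(add(Z, mul(SZ, SSZ)), mul(add(Z, mul(add(Z, mul(Z, SSZ)), SZ)), add(add(SZ, Z), mul(SZ, SSZ))))))))
  →28  S(S(S(S(add(mul(SZ, SSZ), mul(add(Z, mul(add(Z, mul(Z, SSZ)), SZ)), add(add(SZ, Z), mul(SZ, SSZ))))))))
  →29  S(S(S(S(add(add(SSZ, mul(Z, SSZ)), mul(add(Z, mul(add(Z, mul(Z, SSZ)), SZ)), add(add(SZ, Z), mul(SZ, SSZ))))))))
  →30  S(S(S(S(add(S(add(SZ, mul(Z, SSZ))), mul(add(Z, mul(add(Z, mul(Z, SSZ)), SZ)), add(add(SZ, Z), mul(SZ, SSZ))))))))
  →31  S(S(S(S(S(add(add(SZ, mul(Z, SSZ)), mul(add(Z, mul(add(Z, mul(Z, SSZ)), SZ)), add(add(SZ, Z), mul(SZ, SSZ)))))))))
  →32  S(S(S(S(S(add(S(add(Z, mul(Z, SSZ))), mul(add(Z, mul(add(Z, mul(Z, SSZ)), SZ)), add(add(SZ, Z), mul(SZ, SSZ)))))))))
  →33  S(S(S(S(S(S(add(add(Z, mul(Z, SSZ)), mul(add(Z, mul(add(Z, mul(Z, SSZ)), SZ)), add(add(SZ, Z), mul(SZ, SSZ))))))))))
  →34  S(S(S(S(S(S(add(mul(Z, SSZ), mul(add(Z, mul(add(Z, mul(Z, SSZ)), SZ)), add(add(SZ, Z), mul(SZ, SSZ))))))))))
  →35  S(S(S(S(S(S(add(Z, mul(add(Z, mul(add(Z, mul(Z, SSZ)), SZ)), add(add(SZ, Z), mul(SZ, SSZ))))))))))
  →36  S(S(S(S(S(S(mul(add(Z, mul(add(Z, mul(Z, SSZ)), SZ)), add(add(SZ, Z), mul(SZ, SSZ)))))))))
  →37  S(S(S(S(S(S(mul(mul(add(Z, mul(Z, SSZ)), SZ), add(add(SZ, Z), mul(SZ, SSZ)))))))))
  →38  S(S(S(S(S(S(mul(mul(mul(Z, SSZ), SZ), add(add(SZ, Z), mul(SZ, SSZ)))))))))
  →39  S(S(S(S(S(S(mul(mul(Z, SZ), add(add(SZ, Z), mul(SZ, SSZ)))))))))
  →40  S(S(S(S(S(S(mul(Z, add(add(SZ, Z), mul(SZ, SSZ)))))))))
  →41  S^6(Z)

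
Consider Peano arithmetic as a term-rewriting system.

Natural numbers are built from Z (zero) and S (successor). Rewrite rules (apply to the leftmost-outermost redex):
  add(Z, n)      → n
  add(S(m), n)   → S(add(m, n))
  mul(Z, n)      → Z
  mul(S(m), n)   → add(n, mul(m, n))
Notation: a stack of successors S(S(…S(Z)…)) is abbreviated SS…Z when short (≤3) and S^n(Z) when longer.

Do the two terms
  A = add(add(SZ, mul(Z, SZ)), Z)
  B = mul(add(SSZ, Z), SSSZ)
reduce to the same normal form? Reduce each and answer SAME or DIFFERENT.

Term A:
  start: add(add(SZ, mul(Z, SZ)), Z)
  [1] add(S(add(Z, mul(Z, SZ))), Z)
  [2] S(add(add(Z, mul(Z, SZ)), Z))
  [3] S(add(mul(Z, SZ), Z))
  [4] S(add(Z, Z))
  [5] SZ

Term B:
  start: mul(add(SSZ, Z), SSSZ)
  [1] mul(S(add(SZ, Z)), SSSZ)
  [2] add(SSSZ, mul(add(SZ, Z), SSSZ))
  [3] S(add(SSZ, mul(add(SZ, Z), SSSZ)))
  [4] S(S(add(SZ, mul(add(SZ, Z), SSSZ))))
  [5] S(S(S(add(Z, mul(add(SZ, Z), SSSZ)))))
  [6] S(S(S(mul(add(SZ, Z), SSSZ))))
  [7] S(S(S(mul(S(add(Z, Z)), SSSZ))))
  [8] S(S(S(add(SSSZ, mul(add(Z, Z), SSSZ)))))
  [9] S(S(S(S(add(SSZ, mul(add(Z, Z), SSSZ))))))
  [10] S(S(S(S(S(add(SZ, mul(add(Z, Z), SSSZ)))))))
  [11] S(S(S(S(S(S(add(Z, mul(add(Z, Z), SSSZ))))))))
  [12] S(S(S(S(S(S(mul(add(Z, Z), SSSZ)))))))
  [13] S(S(S(S(S(S(mul(Z, SSSZ)))))))
  [14] S^6(Z)

Answer: DIFFERENT — A ⇓ SZ, B ⇓ S^6(Z)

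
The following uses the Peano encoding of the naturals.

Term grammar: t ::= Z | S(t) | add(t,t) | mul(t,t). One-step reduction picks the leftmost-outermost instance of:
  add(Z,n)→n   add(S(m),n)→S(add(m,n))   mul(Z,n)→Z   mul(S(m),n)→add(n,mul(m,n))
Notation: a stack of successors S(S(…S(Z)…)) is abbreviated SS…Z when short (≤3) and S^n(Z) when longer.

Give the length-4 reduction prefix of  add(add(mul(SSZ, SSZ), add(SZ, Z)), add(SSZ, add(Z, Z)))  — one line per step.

  start: add(add(mul(SSZ, SSZ), add(SZ, Z)), add(SSZ, add(Z, Z)))
  →1  add(add(add(SSZ, mul(SZ, SSZ)), add(SZ, Z)), add(SSZ, add(Z, Z)))
  →2  add(add(S(add(SZ, mul(SZ, SSZ))), add(SZ, Z)), add(SSZ, add(Z, Z)))
  →3  add(S(add(add(SZ, mul(SZ, SSZ)), add(SZ, Z))), add(SSZ, add(Z, Z)))
  →4  S(add(add(add(SZ, mul(SZ, SSZ)), add(SZ, Z)), add(SSZ, add(Z, Z))))

Answer: after 4 steps: S(add(add(add(SZ, mul(SZ, SSZ)), add(SZ, Z)), add(SSZ, add(Z, Z))))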